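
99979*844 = 84382276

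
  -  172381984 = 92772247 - 265154231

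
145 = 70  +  75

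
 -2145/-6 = 357 + 1/2 = 357.50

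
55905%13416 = 2241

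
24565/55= 4913/11= 446.64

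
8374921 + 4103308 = 12478229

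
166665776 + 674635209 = 841300985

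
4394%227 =81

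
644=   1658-1014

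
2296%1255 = 1041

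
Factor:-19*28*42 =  - 2^3 * 3^1 * 7^2*19^1 = -22344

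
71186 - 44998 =26188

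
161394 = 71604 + 89790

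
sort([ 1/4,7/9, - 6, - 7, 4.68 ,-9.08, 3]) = [ - 9.08 ,-7,-6, 1/4,7/9 , 3 , 4.68 ] 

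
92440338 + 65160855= 157601193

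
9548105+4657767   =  14205872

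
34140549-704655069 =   -  670514520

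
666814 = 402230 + 264584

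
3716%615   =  26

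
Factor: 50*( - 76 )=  - 2^3 * 5^2*19^1 = -3800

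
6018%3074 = 2944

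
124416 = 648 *192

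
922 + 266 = 1188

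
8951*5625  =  50349375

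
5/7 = 5/7 = 0.71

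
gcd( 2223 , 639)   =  9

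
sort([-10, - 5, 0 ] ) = [-10, - 5,0 ] 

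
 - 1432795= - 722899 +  - 709896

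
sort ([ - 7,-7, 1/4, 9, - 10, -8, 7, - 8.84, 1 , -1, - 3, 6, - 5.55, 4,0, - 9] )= [ - 10, - 9, - 8.84,  -  8,-7, - 7, - 5.55, - 3, - 1,0, 1/4, 1,4 , 6, 7,9 ] 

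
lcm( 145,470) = 13630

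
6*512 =3072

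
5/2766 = 5/2766= 0.00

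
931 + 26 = 957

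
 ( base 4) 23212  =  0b1011100110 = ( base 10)742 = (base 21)1e7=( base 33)mg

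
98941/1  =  98941  =  98941.00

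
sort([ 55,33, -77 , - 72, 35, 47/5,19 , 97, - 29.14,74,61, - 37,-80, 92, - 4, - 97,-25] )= [ - 97,- 80, - 77,-72, - 37, - 29.14, - 25, - 4, 47/5, 19, 33, 35,55,  61, 74, 92, 97] 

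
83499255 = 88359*945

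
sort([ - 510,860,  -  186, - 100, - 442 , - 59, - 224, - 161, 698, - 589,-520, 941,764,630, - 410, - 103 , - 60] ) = [ - 589, - 520, - 510, - 442, - 410, - 224, - 186, - 161,-103, - 100,-60 , - 59,  630,698 , 764,860,941 ] 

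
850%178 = 138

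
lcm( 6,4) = 12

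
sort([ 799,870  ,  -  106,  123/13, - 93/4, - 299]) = [  -  299, - 106, - 93/4,123/13, 799, 870]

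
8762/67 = 8762/67 = 130.78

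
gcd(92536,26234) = 2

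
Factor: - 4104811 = - 4104811^1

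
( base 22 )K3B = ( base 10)9757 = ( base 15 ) 2d57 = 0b10011000011101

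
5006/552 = 9 + 19/276=9.07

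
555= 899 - 344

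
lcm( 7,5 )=35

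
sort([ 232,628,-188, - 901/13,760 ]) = [ - 188,  -  901/13,232 , 628, 760] 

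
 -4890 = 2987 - 7877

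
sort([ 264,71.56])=[ 71.56, 264]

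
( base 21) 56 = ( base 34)39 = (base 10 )111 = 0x6F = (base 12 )93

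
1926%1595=331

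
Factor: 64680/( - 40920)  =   - 49/31 = -  7^2 * 31^( - 1)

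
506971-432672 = 74299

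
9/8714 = 9/8714 =0.00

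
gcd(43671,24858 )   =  3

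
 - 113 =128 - 241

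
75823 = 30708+45115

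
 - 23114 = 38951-62065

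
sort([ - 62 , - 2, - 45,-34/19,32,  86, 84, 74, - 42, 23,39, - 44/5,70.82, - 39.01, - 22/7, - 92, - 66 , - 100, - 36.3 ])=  [ - 100, - 92,-66 , - 62, - 45, - 42, - 39.01, - 36.3,-44/5 ,  -  22/7, - 2, - 34/19, 23 , 32, 39, 70.82,74, 84,86] 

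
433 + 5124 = 5557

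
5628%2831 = 2797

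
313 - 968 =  - 655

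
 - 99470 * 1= - 99470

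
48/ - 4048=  - 1 +250/253 = -0.01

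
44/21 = 2+2/21 = 2.10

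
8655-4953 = 3702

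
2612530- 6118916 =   -  3506386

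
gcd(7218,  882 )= 18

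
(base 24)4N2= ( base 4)230222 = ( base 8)5452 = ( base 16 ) B2A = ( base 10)2858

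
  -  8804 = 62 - 8866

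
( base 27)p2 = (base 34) JV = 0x2A5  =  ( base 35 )jc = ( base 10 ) 677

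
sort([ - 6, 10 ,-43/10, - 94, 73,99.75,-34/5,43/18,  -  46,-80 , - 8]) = [ - 94, - 80,  -  46, - 8, - 34/5, - 6, - 43/10,43/18,10,73, 99.75]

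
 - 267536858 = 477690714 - 745227572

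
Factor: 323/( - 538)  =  -2^( - 1 )*17^1*19^1*269^( - 1)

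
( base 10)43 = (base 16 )2b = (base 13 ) 34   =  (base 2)101011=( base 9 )47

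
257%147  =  110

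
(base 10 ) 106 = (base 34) 34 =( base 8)152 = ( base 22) 4I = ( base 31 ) 3D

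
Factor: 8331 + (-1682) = 6649 = 61^1*109^1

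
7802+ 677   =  8479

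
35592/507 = 11864/169 = 70.20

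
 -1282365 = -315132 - 967233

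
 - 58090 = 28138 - 86228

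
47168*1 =47168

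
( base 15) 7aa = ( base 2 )11011000111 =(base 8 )3307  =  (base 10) 1735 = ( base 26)2EJ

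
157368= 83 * 1896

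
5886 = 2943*2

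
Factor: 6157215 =3^4*5^1*23^1 * 661^1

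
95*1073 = 101935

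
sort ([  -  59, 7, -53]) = [  -  59,- 53,7]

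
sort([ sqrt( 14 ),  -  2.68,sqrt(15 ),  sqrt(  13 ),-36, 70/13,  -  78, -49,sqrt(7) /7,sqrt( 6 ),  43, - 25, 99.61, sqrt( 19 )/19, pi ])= [ - 78, - 49,- 36, - 25,- 2.68, sqrt(19)/19,sqrt(  7)/7,sqrt(6 ),  pi, sqrt( 13 ),sqrt( 14 ),sqrt( 15 ), 70/13, 43,99.61] 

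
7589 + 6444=14033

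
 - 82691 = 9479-92170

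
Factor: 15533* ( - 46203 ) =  - 717671199 = -3^1*7^2 *317^1*15401^1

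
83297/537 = 83297/537 = 155.12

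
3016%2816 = 200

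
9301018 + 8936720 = 18237738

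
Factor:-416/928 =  - 13/29 = - 13^1 * 29^( - 1)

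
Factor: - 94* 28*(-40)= 2^6*5^1*7^1*47^1 = 105280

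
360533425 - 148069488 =212463937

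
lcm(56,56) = 56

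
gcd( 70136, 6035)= 1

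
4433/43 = 4433/43= 103.09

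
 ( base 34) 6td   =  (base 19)12ic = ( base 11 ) 5a64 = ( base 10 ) 7935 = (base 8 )17377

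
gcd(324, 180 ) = 36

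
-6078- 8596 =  - 14674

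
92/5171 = 92/5171 =0.02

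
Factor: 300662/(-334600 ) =-629/700 = - 2^( - 2)*5^( - 2 )*7^ ( - 1)*17^1*37^1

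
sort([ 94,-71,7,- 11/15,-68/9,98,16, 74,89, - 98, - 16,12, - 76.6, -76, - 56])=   [- 98,-76.6, - 76, - 71 , -56, - 16, - 68/9 ,-11/15, 7, 12, 16,74,89,  94 , 98]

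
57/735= 19/245 = 0.08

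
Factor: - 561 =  - 3^1*11^1 *17^1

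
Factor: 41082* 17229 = 707801778  =  2^1 * 3^2*41^1 * 167^1*5743^1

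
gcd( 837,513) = 27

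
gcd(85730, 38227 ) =1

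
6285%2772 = 741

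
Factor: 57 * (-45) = -3^3*5^1*19^1 = - 2565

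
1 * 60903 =60903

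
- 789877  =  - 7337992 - - 6548115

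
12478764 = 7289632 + 5189132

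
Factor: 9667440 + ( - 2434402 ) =7233038= 2^1*3616519^1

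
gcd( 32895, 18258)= 51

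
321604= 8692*37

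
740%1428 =740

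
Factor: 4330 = 2^1*5^1*433^1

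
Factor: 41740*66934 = 2793825160  =  2^3 * 5^1 * 7^2*683^1 *2087^1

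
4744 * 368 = 1745792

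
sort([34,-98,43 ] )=[  -  98, 34, 43]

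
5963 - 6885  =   -922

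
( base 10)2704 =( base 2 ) 101010010000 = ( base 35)279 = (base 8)5220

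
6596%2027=515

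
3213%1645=1568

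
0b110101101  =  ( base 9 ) 526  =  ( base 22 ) jb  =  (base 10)429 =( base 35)c9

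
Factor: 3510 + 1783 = 67^1*79^1 = 5293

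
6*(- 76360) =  - 458160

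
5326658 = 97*54914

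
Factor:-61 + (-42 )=-103^1= - 103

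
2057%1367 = 690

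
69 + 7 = 76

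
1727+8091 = 9818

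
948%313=9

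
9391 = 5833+3558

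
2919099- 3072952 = -153853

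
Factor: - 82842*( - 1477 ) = 122357634 = 2^1 *3^1*7^1 *211^1*13807^1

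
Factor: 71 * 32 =2272 = 2^5 * 71^1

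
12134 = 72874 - 60740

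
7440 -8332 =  - 892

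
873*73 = 63729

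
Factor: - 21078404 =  - 2^2*89^1 *59209^1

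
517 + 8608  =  9125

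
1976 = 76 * 26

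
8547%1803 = 1335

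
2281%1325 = 956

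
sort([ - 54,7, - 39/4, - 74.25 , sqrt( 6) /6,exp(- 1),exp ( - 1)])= [ - 74.25, - 54, - 39/4,exp( - 1),exp( - 1),sqrt (6)/6,7] 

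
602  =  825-223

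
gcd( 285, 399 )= 57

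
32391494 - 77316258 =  - 44924764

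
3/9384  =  1/3128 = 0.00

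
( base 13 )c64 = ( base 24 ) 3FM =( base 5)31420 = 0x83e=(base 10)2110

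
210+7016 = 7226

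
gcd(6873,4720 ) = 1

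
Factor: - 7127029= - 7^1*13^1*17^2 * 271^1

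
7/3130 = 7/3130  =  0.00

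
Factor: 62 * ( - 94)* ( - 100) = 2^4* 5^2 * 31^1*47^1 = 582800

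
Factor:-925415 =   -  5^1*59^1*3137^1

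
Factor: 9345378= 2^1*3^1*7^3*19^1*239^1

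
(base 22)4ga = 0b100011111010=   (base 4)203322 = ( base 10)2298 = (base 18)71c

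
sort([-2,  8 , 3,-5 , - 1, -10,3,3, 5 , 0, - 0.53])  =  [-10,  -  5,-2,-1,  -  0.53,0,3,3,3, 5,8]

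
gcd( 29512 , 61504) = 248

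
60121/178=60121/178=337.76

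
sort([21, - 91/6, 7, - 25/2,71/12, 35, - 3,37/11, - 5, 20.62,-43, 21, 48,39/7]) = [ - 43,  -  91/6, - 25/2, - 5, - 3, 37/11,39/7,  71/12,7,  20.62,21,21,35,48 ]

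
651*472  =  307272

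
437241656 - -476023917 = 913265573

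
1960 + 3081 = 5041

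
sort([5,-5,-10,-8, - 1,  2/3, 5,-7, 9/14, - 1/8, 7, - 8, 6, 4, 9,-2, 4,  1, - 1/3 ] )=[ - 10,- 8,-8, - 7,-5,- 2, - 1,-1/3 ,-1/8,  9/14,2/3, 1, 4, 4, 5,5, 6, 7,9]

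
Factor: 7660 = 2^2*5^1*383^1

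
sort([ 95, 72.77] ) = [ 72.77,  95 ] 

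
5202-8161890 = -8156688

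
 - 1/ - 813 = 1/813 = 0.00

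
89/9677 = 89/9677=0.01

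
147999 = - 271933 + 419932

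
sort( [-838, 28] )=[ - 838,28 ] 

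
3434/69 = 3434/69 = 49.77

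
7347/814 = 7347/814 = 9.03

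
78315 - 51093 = 27222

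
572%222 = 128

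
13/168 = 13/168 =0.08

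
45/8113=45/8113 = 0.01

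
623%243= 137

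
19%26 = 19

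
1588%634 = 320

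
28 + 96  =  124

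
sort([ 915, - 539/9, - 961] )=[- 961, - 539/9, 915]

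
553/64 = 8 + 41/64 = 8.64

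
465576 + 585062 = 1050638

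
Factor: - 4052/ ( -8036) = 7^( - 2 )*41^ ( - 1)*1013^1 = 1013/2009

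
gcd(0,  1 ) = 1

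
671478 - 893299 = - 221821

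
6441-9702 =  - 3261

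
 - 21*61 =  -1281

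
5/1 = 5 = 5.00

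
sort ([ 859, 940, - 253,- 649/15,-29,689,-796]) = [ - 796, - 253,-649/15, - 29,  689 , 859, 940 ] 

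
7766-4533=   3233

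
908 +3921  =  4829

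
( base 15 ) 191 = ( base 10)361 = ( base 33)av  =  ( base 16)169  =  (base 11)2a9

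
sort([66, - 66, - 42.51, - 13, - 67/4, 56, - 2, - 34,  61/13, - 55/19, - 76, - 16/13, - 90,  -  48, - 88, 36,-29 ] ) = [ - 90, - 88, - 76, - 66, - 48, - 42.51,-34, - 29, - 67/4,-13 , - 55/19, - 2,-16/13, 61/13,36,56,66 ]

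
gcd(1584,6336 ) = 1584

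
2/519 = 2/519 = 0.00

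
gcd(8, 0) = 8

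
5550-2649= 2901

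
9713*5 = 48565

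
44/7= 6 + 2/7 = 6.29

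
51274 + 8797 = 60071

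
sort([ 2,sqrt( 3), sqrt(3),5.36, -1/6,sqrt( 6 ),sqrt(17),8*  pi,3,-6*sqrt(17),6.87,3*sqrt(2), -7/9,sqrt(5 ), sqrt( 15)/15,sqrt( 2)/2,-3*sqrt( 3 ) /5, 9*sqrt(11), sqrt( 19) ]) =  [ - 6*sqrt ( 17), -3*sqrt(3 ) /5,-7/9, -1/6 , sqrt( 15)/15,sqrt(2)/2, sqrt(3),sqrt(3 ) , 2,sqrt( 5 ),sqrt( 6),3 , sqrt( 17), 3*sqrt( 2), sqrt( 19),5.36,6.87, 8*pi,9 *sqrt ( 11) ] 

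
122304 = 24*5096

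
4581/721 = 4581/721= 6.35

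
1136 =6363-5227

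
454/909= 454/909 = 0.50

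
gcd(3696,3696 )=3696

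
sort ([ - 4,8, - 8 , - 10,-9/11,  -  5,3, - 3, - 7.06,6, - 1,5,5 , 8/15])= [-10, - 8, - 7.06,-5,-4,-3, - 1,-9/11, 8/15, 3, 5, 5, 6,8] 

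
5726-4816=910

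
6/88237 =6/88237 = 0.00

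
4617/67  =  68 + 61/67 = 68.91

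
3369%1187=995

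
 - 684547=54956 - 739503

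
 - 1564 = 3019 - 4583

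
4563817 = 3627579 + 936238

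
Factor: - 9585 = - 3^3*5^1 * 71^1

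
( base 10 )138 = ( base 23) 60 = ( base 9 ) 163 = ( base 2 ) 10001010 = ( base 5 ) 1023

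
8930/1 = 8930= 8930.00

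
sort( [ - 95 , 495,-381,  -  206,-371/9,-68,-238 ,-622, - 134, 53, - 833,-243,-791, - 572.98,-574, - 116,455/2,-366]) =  [ - 833, - 791,- 622, - 574,-572.98, -381 , - 366,-243,  -  238, - 206, - 134, - 116 ,-95, - 68,-371/9, 53,455/2,495]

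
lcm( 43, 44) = 1892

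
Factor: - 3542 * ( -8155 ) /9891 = 2^1*3^( - 2 )*5^1*7^1 * 11^1 * 23^1 * 157^( - 1)*233^1 = 4126430/1413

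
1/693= 1/693 = 0.00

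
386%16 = 2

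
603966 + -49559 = 554407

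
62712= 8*7839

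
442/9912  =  221/4956= 0.04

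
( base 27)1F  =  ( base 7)60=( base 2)101010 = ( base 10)42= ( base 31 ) 1B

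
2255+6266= 8521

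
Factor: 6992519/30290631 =3^( - 1) * 7^(- 1)*37^1*47^1 * 4021^1 *1442411^ ( - 1) 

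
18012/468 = 1501/39 = 38.49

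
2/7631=2/7631 = 0.00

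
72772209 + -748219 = 72023990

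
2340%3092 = 2340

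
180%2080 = 180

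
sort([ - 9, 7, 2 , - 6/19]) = [-9, - 6/19,2, 7]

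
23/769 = 23/769 = 0.03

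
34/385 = 34/385= 0.09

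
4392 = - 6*( - 732)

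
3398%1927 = 1471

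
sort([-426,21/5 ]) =[-426, 21/5] 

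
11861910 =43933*270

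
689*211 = 145379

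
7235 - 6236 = 999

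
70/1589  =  10/227 = 0.04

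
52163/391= 52163/391 = 133.41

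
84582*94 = 7950708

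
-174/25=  - 174/25 = - 6.96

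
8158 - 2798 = 5360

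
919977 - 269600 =650377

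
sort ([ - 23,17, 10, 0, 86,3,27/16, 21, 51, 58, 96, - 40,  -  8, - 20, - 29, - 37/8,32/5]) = [ - 40, - 29, - 23, - 20,  -  8, - 37/8,0, 27/16, 3, 32/5, 10,  17, 21 , 51, 58, 86, 96]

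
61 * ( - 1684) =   -  102724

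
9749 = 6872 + 2877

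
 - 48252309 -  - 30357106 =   -  17895203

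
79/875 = 79/875 = 0.09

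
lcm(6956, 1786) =132164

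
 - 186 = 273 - 459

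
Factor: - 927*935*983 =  - 3^2*5^1 *11^1*17^1 * 103^1*983^1 = - 852010335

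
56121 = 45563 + 10558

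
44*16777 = 738188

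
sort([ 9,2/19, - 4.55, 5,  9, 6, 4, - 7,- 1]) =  [ - 7 ,-4.55  , - 1, 2/19, 4, 5, 6, 9,9]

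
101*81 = 8181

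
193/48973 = 193/48973 = 0.00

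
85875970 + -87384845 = -1508875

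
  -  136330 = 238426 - 374756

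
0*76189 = 0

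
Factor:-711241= - 467^1 * 1523^1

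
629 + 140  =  769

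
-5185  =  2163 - 7348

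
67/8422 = 67/8422 =0.01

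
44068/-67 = -44068/67= - 657.73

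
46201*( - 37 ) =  - 1709437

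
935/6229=935/6229 = 0.15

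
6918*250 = 1729500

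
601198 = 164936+436262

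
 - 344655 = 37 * ( - 9315) 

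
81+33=114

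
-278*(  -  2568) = 713904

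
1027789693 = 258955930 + 768833763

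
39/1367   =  39/1367 = 0.03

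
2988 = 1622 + 1366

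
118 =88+30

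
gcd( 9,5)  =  1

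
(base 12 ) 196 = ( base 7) 516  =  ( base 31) 8A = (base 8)402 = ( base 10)258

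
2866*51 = 146166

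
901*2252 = 2029052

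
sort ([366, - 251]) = [ - 251,366 ]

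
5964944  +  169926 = 6134870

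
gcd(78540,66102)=6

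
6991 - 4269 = 2722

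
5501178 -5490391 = 10787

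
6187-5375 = 812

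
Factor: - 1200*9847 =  - 2^4*3^1*5^2*43^1*229^1=- 11816400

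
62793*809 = 50799537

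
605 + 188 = 793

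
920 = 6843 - 5923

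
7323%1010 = 253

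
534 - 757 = -223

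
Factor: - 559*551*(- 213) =65605917  =  3^1*13^1*19^1 * 29^1*43^1 * 71^1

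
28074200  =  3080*9115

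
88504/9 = 88504/9 = 9833.78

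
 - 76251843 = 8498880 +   -  84750723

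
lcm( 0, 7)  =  0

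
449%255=194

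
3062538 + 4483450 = 7545988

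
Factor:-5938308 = -2^2*3^2 * 164953^1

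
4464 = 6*744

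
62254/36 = 1729 +5/18  =  1729.28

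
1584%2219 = 1584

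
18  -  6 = 12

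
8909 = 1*8909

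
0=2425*0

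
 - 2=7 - 9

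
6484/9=6484/9  =  720.44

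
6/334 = 3/167 = 0.02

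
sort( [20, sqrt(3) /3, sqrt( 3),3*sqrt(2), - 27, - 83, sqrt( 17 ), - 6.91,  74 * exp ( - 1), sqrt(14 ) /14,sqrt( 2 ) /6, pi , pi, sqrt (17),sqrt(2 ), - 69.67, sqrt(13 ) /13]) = [ - 83, - 69.67, - 27, - 6.91,sqrt( 2)/6, sqrt(14)/14,sqrt (13 )/13 , sqrt(3 )/3, sqrt(2 ), sqrt(3), pi, pi , sqrt(17 ), sqrt( 17 ), 3*sqrt(  2),20, 74 * exp( - 1) ] 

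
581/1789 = 581/1789 = 0.32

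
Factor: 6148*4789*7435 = 2^2*5^1*29^1*53^1*1487^1*4789^1 = 218907009820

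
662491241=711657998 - 49166757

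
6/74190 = 1/12365 = 0.00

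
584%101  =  79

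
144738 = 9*16082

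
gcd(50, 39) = 1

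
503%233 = 37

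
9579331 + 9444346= 19023677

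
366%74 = 70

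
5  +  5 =10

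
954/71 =954/71=13.44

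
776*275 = 213400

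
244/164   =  1 +20/41= 1.49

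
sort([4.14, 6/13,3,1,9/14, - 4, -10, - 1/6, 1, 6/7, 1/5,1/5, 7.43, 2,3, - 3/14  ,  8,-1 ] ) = [ - 10, - 4,-1, - 3/14, - 1/6 , 1/5,1/5,6/13,9/14,6/7,1,  1,2, 3, 3,4.14,7.43,8]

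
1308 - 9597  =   - 8289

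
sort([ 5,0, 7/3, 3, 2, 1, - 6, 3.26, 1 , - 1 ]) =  [ - 6, - 1 , 0, 1, 1, 2, 7/3,3, 3.26 , 5 ]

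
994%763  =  231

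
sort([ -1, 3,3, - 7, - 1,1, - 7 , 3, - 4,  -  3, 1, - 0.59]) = [  -  7, - 7, - 4,-3, - 1, - 1,  -  0.59 , 1, 1,3,3, 3 ] 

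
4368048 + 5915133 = 10283181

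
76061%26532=22997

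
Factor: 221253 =3^1*73751^1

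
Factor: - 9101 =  - 19^1* 479^1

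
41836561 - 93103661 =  - 51267100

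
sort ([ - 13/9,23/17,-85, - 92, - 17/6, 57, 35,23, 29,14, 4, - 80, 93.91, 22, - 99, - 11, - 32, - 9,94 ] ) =[ -99, - 92, - 85, - 80, - 32,-11, -9 , - 17/6, - 13/9,23/17, 4, 14, 22, 23, 29, 35, 57, 93.91,94 ] 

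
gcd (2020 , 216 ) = 4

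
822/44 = 18 + 15/22 = 18.68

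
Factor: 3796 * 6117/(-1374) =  - 3870022/229 = - 2^1*13^1*73^1 * 229^( - 1) * 2039^1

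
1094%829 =265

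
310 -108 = 202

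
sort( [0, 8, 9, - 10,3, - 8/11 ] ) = [ - 10, - 8/11,0,  3,8, 9 ] 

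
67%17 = 16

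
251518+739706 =991224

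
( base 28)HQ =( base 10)502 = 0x1f6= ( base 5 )4002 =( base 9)617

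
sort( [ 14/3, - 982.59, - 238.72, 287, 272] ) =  [ -982.59,-238.72, 14/3, 272,287]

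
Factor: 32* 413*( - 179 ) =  - 2^5*7^1*59^1*179^1  =  - 2365664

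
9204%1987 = 1256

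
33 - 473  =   - 440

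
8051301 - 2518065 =5533236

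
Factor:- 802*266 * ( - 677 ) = 144425764 = 2^2*7^1*19^1*401^1*677^1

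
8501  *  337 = 2864837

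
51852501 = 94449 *549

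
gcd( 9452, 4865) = 139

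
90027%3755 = 3662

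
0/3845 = 0 = 0.00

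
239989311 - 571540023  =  -331550712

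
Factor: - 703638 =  -2^1* 3^2*13^1* 31^1*97^1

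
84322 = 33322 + 51000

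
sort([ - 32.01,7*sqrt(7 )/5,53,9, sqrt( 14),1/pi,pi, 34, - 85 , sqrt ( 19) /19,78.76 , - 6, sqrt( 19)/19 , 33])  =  [ - 85,  -  32.01 , - 6, sqrt (19 )/19,sqrt( 19 )/19 , 1/pi,pi,7*sqrt(7) /5,sqrt(14) , 9, 33 , 34,53, 78.76 ]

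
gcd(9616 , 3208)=8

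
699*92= 64308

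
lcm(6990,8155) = 48930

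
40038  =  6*6673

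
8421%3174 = 2073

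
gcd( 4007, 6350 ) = 1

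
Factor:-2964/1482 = -2^1 = - 2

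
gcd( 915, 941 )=1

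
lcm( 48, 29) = 1392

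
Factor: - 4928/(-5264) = 2^2*11^1 *47^ ( - 1) = 44/47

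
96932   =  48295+48637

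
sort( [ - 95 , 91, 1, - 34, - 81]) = [ -95, - 81, - 34,1, 91 ] 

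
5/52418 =5/52418 = 0.00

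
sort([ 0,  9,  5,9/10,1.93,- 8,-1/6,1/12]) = [-8,-1/6, 0,1/12,9/10,1.93, 5, 9] 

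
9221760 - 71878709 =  - 62656949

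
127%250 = 127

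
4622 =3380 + 1242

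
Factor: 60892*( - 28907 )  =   - 1760205044   =  - 2^2*13^1*137^1*211^1*1171^1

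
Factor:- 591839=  - 317^1*1867^1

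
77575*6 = 465450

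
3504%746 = 520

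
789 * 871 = 687219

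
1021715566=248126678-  -773588888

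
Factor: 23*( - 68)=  - 2^2*17^1*23^1  =  - 1564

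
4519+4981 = 9500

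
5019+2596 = 7615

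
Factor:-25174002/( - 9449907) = 8391334/3149969   =  2^1*7^1*59^1*10159^1*3149969^( - 1 ) 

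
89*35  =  3115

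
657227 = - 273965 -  - 931192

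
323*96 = 31008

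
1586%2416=1586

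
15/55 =3/11 = 0.27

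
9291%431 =240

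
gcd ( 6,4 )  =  2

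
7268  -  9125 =-1857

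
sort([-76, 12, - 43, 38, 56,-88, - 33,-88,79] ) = [ - 88, - 88, - 76,-43,  -  33,12, 38 , 56,79 ] 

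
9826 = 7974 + 1852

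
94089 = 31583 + 62506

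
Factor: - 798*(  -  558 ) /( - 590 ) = -222642/295 = -2^1* 3^3*5^ (-1)*7^1  *19^1*31^1*59^( - 1) 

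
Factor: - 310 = - 2^1*5^1 * 31^1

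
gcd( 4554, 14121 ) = 9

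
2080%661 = 97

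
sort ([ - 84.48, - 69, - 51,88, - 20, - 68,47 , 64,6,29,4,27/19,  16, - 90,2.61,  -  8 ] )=[ - 90, - 84.48, - 69, - 68, - 51, - 20,-8, 27/19,2.61, 4  ,  6, 16, 29,47,64, 88 ]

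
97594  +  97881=195475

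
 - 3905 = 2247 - 6152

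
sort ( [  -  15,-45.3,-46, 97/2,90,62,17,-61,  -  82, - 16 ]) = [-82, - 61, - 46, - 45.3 , - 16,-15,17, 97/2,62, 90 ]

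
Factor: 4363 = 4363^1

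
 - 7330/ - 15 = 488+2/3 =488.67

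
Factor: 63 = 3^2*7^1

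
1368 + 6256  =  7624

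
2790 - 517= 2273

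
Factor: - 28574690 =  - 2^1*5^1*2857469^1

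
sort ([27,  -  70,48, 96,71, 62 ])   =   [ - 70,27, 48,62, 71 , 96 ] 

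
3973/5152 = 3973/5152 = 0.77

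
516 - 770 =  - 254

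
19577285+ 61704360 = 81281645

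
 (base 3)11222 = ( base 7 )251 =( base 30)4e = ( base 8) 206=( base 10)134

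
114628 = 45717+68911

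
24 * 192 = 4608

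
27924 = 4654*6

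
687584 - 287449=400135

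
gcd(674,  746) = 2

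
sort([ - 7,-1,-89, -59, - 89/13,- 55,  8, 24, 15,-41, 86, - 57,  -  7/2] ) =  [  -  89,-59, - 57,-55, - 41,  -  7 ,- 89/13, - 7/2, - 1,8,15,24,86 ] 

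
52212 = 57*916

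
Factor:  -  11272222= - 2^1 * 13^1*73^1 * 5939^1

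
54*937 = 50598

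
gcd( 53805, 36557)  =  1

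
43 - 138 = -95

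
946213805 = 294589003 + 651624802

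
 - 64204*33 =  - 2118732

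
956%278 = 122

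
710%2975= 710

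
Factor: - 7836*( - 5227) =2^2*3^1*653^1* 5227^1  =  40958772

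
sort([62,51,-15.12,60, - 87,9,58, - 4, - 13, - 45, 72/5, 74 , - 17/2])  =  [- 87, - 45,  -  15.12, -13, - 17/2, -4,9, 72/5,51,58,60,62,74] 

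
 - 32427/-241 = 134 + 133/241= 134.55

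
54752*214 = 11716928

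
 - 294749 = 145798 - 440547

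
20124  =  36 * 559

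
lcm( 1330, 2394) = 11970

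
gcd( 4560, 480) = 240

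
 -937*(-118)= 110566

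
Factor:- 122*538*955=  - 2^2  *5^1*61^1 * 191^1*269^1= - 62682380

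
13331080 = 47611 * 280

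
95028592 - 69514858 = 25513734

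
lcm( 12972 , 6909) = 635628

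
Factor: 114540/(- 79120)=- 249/172 = -2^( - 2 )*3^1 *43^ (  -  1)*83^1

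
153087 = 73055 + 80032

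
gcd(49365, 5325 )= 15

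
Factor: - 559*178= -2^1*13^1* 43^1*89^1 = - 99502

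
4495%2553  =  1942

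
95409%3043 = 1076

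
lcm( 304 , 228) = 912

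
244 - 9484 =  - 9240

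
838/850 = 419/425  =  0.99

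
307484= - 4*( - 76871)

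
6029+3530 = 9559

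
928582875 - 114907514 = 813675361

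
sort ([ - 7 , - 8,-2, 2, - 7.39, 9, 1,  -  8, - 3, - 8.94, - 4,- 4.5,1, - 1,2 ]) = [-8.94, -8,  -  8,  -  7.39, - 7, - 4.5, - 4, - 3, - 2, - 1 , 1,1, 2,2, 9]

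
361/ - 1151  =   - 361/1151 = - 0.31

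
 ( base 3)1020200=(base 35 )py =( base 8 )1615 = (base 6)4113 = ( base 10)909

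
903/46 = 19 + 29/46 = 19.63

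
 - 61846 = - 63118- -1272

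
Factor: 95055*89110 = 8470351050 =2^1*3^1 * 5^2*7^1*19^1*67^1*6337^1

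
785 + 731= 1516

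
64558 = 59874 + 4684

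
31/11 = 31/11 = 2.82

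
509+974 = 1483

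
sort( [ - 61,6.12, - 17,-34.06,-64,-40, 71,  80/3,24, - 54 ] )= [ - 64, - 61,- 54,-40,  -  34.06,-17, 6.12, 24, 80/3,71]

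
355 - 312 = 43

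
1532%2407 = 1532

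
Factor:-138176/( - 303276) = 272/597 = 2^4*3^( - 1)*17^1 * 199^( - 1 ) 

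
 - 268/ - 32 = 67/8 = 8.38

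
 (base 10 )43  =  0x2B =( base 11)3A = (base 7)61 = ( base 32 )1B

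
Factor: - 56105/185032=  - 245/808 =- 2^(  -  3 )*5^1*7^2*101^( - 1)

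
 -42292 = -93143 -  - 50851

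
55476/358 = 154 + 172/179  =  154.96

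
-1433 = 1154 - 2587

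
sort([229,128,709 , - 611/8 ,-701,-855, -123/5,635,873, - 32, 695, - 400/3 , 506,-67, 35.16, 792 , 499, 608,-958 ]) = [-958,-855,-701, - 400/3,-611/8,- 67,-32, - 123/5,35.16,128,229, 499, 506 , 608, 635,695, 709 , 792,873 ]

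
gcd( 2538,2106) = 54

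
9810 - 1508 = 8302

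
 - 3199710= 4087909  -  7287619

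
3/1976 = 3/1976 =0.00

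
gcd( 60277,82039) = 1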